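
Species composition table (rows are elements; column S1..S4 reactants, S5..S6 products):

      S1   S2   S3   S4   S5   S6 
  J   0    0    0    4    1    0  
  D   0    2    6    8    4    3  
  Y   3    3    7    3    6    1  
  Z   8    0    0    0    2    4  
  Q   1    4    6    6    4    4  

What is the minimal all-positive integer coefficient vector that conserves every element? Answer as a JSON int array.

J: 2·0+1·0+2·0+1·4 = 4 | 4·1+2·0 = 4
D: 2·0+1·2+2·6+1·8 = 22 | 4·4+2·3 = 22
Y: 2·3+1·3+2·7+1·3 = 26 | 4·6+2·1 = 26
Z: 2·8+1·0+2·0+1·0 = 16 | 4·2+2·4 = 16
Q: 2·1+1·4+2·6+1·6 = 24 | 4·4+2·4 = 24
gcd(2,1,2,1,4,2) = 1

Coefficients: [2, 1, 2, 1, 4, 2]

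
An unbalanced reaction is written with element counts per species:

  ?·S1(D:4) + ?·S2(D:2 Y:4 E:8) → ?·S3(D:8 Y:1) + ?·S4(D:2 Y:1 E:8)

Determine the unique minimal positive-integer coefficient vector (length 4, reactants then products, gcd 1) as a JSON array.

Coefficients: [6, 1, 3, 1]

D: 6·4+1·2 = 26 | 3·8+1·2 = 26
Y: 6·0+1·4 = 4 | 3·1+1·1 = 4
E: 6·0+1·8 = 8 | 3·0+1·8 = 8
gcd(6,1,3,1) = 1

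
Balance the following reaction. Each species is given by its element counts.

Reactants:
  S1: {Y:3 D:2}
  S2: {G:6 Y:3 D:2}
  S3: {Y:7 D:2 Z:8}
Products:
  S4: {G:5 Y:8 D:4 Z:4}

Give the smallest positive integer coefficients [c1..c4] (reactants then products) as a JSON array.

G: 4·0+5·6+3·0 = 30 | 6·5 = 30
Y: 4·3+5·3+3·7 = 48 | 6·8 = 48
D: 4·2+5·2+3·2 = 24 | 6·4 = 24
Z: 4·0+5·0+3·8 = 24 | 6·4 = 24
gcd(4,5,3,6) = 1

Coefficients: [4, 5, 3, 6]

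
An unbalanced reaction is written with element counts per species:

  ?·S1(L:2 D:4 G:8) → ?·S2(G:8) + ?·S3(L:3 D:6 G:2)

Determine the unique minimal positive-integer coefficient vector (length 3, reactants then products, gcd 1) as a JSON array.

L: 6·2 = 12 | 5·0+4·3 = 12
D: 6·4 = 24 | 5·0+4·6 = 24
G: 6·8 = 48 | 5·8+4·2 = 48
gcd(6,5,4) = 1

Coefficients: [6, 5, 4]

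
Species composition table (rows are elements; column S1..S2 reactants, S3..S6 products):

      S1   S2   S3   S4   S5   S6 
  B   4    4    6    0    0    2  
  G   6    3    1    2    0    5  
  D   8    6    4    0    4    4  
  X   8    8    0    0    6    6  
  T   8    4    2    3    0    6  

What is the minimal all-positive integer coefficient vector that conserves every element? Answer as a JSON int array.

B: 5·4+4·4 = 36 | 4·6+4·0+6·0+6·2 = 36
G: 5·6+4·3 = 42 | 4·1+4·2+6·0+6·5 = 42
D: 5·8+4·6 = 64 | 4·4+4·0+6·4+6·4 = 64
X: 5·8+4·8 = 72 | 4·0+4·0+6·6+6·6 = 72
T: 5·8+4·4 = 56 | 4·2+4·3+6·0+6·6 = 56
gcd(5,4,4,4,6,6) = 1

Coefficients: [5, 4, 4, 4, 6, 6]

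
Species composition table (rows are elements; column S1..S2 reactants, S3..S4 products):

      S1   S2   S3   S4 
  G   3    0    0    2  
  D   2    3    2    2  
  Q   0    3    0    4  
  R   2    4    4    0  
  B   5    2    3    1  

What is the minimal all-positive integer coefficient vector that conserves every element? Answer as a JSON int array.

G: 2·3+4·0 = 6 | 5·0+3·2 = 6
D: 2·2+4·3 = 16 | 5·2+3·2 = 16
Q: 2·0+4·3 = 12 | 5·0+3·4 = 12
R: 2·2+4·4 = 20 | 5·4+3·0 = 20
B: 2·5+4·2 = 18 | 5·3+3·1 = 18
gcd(2,4,5,3) = 1

Coefficients: [2, 4, 5, 3]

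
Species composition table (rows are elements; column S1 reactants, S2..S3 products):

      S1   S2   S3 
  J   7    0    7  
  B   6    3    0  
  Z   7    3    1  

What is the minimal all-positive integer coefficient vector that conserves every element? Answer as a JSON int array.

Coefficients: [1, 2, 1]

J: 1·7 = 7 | 2·0+1·7 = 7
B: 1·6 = 6 | 2·3+1·0 = 6
Z: 1·7 = 7 | 2·3+1·1 = 7
gcd(1,2,1) = 1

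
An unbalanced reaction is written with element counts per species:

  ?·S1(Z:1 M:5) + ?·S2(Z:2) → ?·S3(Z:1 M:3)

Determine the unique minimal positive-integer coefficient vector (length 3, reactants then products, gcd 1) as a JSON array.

Z: 3·1+1·2 = 5 | 5·1 = 5
M: 3·5+1·0 = 15 | 5·3 = 15
gcd(3,1,5) = 1

Coefficients: [3, 1, 5]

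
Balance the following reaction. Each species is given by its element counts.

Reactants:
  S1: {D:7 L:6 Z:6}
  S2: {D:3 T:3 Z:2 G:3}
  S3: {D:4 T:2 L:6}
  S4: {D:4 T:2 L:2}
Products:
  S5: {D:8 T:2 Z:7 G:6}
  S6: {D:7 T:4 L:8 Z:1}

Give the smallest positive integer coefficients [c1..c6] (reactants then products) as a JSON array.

Coefficients: [2, 4, 5, 3, 2, 6]

D: 2·7+4·3+5·4+3·4 = 58 | 2·8+6·7 = 58
T: 2·0+4·3+5·2+3·2 = 28 | 2·2+6·4 = 28
L: 2·6+4·0+5·6+3·2 = 48 | 2·0+6·8 = 48
Z: 2·6+4·2+5·0+3·0 = 20 | 2·7+6·1 = 20
G: 2·0+4·3+5·0+3·0 = 12 | 2·6+6·0 = 12
gcd(2,4,5,3,2,6) = 1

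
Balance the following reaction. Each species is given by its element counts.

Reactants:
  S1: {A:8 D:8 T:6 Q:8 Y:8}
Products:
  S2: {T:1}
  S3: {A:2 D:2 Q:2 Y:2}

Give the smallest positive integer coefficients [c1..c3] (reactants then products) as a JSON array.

A: 1·8 = 8 | 6·0+4·2 = 8
D: 1·8 = 8 | 6·0+4·2 = 8
T: 1·6 = 6 | 6·1+4·0 = 6
Q: 1·8 = 8 | 6·0+4·2 = 8
Y: 1·8 = 8 | 6·0+4·2 = 8
gcd(1,6,4) = 1

Coefficients: [1, 6, 4]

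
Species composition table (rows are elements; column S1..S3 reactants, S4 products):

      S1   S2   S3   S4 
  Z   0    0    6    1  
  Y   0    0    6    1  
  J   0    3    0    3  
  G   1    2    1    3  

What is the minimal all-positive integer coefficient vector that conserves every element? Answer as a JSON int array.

Coefficients: [5, 6, 1, 6]

Z: 5·0+6·0+1·6 = 6 | 6·1 = 6
Y: 5·0+6·0+1·6 = 6 | 6·1 = 6
J: 5·0+6·3+1·0 = 18 | 6·3 = 18
G: 5·1+6·2+1·1 = 18 | 6·3 = 18
gcd(5,6,1,6) = 1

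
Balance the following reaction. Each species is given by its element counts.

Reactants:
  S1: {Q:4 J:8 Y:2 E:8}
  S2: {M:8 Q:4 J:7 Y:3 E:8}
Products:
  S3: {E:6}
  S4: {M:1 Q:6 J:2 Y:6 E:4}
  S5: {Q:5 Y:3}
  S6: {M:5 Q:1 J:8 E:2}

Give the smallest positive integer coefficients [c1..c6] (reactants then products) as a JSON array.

Coefficients: [3, 4, 6, 2, 2, 6]

M: 3·0+4·8 = 32 | 6·0+2·1+2·0+6·5 = 32
Q: 3·4+4·4 = 28 | 6·0+2·6+2·5+6·1 = 28
J: 3·8+4·7 = 52 | 6·0+2·2+2·0+6·8 = 52
Y: 3·2+4·3 = 18 | 6·0+2·6+2·3+6·0 = 18
E: 3·8+4·8 = 56 | 6·6+2·4+2·0+6·2 = 56
gcd(3,4,6,2,2,6) = 1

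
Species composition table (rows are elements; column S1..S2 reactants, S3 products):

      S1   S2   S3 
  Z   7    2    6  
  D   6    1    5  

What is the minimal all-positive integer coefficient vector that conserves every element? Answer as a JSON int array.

Coefficients: [4, 1, 5]

Z: 4·7+1·2 = 30 | 5·6 = 30
D: 4·6+1·1 = 25 | 5·5 = 25
gcd(4,1,5) = 1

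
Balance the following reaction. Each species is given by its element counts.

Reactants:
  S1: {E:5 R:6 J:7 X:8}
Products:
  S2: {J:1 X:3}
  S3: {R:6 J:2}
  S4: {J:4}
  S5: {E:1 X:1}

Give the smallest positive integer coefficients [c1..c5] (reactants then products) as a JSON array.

Coefficients: [1, 1, 1, 1, 5]

E: 1·5 = 5 | 1·0+1·0+1·0+5·1 = 5
R: 1·6 = 6 | 1·0+1·6+1·0+5·0 = 6
J: 1·7 = 7 | 1·1+1·2+1·4+5·0 = 7
X: 1·8 = 8 | 1·3+1·0+1·0+5·1 = 8
gcd(1,1,1,1,5) = 1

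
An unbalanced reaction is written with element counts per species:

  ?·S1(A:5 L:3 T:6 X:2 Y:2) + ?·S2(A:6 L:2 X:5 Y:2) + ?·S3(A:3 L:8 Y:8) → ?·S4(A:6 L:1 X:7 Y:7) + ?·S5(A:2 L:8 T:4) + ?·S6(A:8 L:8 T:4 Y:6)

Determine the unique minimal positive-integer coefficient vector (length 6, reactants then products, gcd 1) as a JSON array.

A: 6·5+6·6+6·3 = 84 | 6·6+4·2+5·8 = 84
L: 6·3+6·2+6·8 = 78 | 6·1+4·8+5·8 = 78
T: 6·6+6·0+6·0 = 36 | 6·0+4·4+5·4 = 36
X: 6·2+6·5+6·0 = 42 | 6·7+4·0+5·0 = 42
Y: 6·2+6·2+6·8 = 72 | 6·7+4·0+5·6 = 72
gcd(6,6,6,6,4,5) = 1

Coefficients: [6, 6, 6, 6, 4, 5]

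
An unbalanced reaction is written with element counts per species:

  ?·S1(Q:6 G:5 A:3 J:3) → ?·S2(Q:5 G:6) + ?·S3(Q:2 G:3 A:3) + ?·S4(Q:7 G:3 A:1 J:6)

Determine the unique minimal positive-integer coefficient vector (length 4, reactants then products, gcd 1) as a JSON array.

Q: 6·6 = 36 | 1·5+5·2+3·7 = 36
G: 6·5 = 30 | 1·6+5·3+3·3 = 30
A: 6·3 = 18 | 1·0+5·3+3·1 = 18
J: 6·3 = 18 | 1·0+5·0+3·6 = 18
gcd(6,1,5,3) = 1

Coefficients: [6, 1, 5, 3]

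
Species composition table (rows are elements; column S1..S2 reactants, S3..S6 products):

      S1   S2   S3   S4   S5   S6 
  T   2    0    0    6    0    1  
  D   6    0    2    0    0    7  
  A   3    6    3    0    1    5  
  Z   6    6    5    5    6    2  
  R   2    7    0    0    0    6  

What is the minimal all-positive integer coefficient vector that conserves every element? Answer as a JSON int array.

T: 5·2+2·0 = 10 | 1·0+1·6+4·0+4·1 = 10
D: 5·6+2·0 = 30 | 1·2+1·0+4·0+4·7 = 30
A: 5·3+2·6 = 27 | 1·3+1·0+4·1+4·5 = 27
Z: 5·6+2·6 = 42 | 1·5+1·5+4·6+4·2 = 42
R: 5·2+2·7 = 24 | 1·0+1·0+4·0+4·6 = 24
gcd(5,2,1,1,4,4) = 1

Coefficients: [5, 2, 1, 1, 4, 4]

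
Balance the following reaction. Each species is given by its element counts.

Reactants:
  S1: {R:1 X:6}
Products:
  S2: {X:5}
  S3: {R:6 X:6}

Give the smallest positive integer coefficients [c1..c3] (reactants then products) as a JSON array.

Coefficients: [6, 6, 1]

R: 6·1 = 6 | 6·0+1·6 = 6
X: 6·6 = 36 | 6·5+1·6 = 36
gcd(6,6,1) = 1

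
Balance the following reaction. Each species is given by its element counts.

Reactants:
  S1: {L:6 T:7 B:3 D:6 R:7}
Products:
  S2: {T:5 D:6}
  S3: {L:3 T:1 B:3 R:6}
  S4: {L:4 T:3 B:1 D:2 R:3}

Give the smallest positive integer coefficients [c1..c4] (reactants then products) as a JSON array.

Coefficients: [3, 2, 2, 3]

L: 3·6 = 18 | 2·0+2·3+3·4 = 18
T: 3·7 = 21 | 2·5+2·1+3·3 = 21
B: 3·3 = 9 | 2·0+2·3+3·1 = 9
D: 3·6 = 18 | 2·6+2·0+3·2 = 18
R: 3·7 = 21 | 2·0+2·6+3·3 = 21
gcd(3,2,2,3) = 1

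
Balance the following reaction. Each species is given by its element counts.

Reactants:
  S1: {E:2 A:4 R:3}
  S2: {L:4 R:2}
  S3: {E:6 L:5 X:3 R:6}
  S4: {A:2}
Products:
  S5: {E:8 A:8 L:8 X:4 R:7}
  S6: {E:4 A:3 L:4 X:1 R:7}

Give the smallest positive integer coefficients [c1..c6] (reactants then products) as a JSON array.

Coefficients: [4, 3, 4, 6, 2, 4]

E: 4·2+3·0+4·6+6·0 = 32 | 2·8+4·4 = 32
A: 4·4+3·0+4·0+6·2 = 28 | 2·8+4·3 = 28
L: 4·0+3·4+4·5+6·0 = 32 | 2·8+4·4 = 32
X: 4·0+3·0+4·3+6·0 = 12 | 2·4+4·1 = 12
R: 4·3+3·2+4·6+6·0 = 42 | 2·7+4·7 = 42
gcd(4,3,4,6,2,4) = 1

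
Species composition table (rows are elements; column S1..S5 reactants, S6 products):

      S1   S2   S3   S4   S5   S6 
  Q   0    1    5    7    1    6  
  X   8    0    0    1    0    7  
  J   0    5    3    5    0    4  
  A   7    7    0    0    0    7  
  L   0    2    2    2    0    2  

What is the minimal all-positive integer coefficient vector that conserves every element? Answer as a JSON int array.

Coefficients: [5, 1, 3, 2, 6, 6]

Q: 5·0+1·1+3·5+2·7+6·1 = 36 | 6·6 = 36
X: 5·8+1·0+3·0+2·1+6·0 = 42 | 6·7 = 42
J: 5·0+1·5+3·3+2·5+6·0 = 24 | 6·4 = 24
A: 5·7+1·7+3·0+2·0+6·0 = 42 | 6·7 = 42
L: 5·0+1·2+3·2+2·2+6·0 = 12 | 6·2 = 12
gcd(5,1,3,2,6,6) = 1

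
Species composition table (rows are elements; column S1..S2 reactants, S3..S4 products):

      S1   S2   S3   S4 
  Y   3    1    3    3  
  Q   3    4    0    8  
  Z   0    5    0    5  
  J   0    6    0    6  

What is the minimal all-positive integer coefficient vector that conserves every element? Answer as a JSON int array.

Coefficients: [4, 3, 2, 3]

Y: 4·3+3·1 = 15 | 2·3+3·3 = 15
Q: 4·3+3·4 = 24 | 2·0+3·8 = 24
Z: 4·0+3·5 = 15 | 2·0+3·5 = 15
J: 4·0+3·6 = 18 | 2·0+3·6 = 18
gcd(4,3,2,3) = 1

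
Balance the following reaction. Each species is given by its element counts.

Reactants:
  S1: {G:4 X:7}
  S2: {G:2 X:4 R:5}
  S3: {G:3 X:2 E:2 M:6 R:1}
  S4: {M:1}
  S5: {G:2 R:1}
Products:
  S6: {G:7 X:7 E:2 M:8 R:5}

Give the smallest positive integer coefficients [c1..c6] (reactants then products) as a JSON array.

G: 1·4+2·2+3·3+6·0+2·2 = 21 | 3·7 = 21
X: 1·7+2·4+3·2+6·0+2·0 = 21 | 3·7 = 21
E: 1·0+2·0+3·2+6·0+2·0 = 6 | 3·2 = 6
M: 1·0+2·0+3·6+6·1+2·0 = 24 | 3·8 = 24
R: 1·0+2·5+3·1+6·0+2·1 = 15 | 3·5 = 15
gcd(1,2,3,6,2,3) = 1

Coefficients: [1, 2, 3, 6, 2, 3]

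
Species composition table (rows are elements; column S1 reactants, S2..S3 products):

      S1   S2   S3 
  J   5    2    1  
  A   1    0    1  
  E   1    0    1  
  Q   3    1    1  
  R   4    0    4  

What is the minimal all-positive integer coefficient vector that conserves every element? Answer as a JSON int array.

J: 1·5 = 5 | 2·2+1·1 = 5
A: 1·1 = 1 | 2·0+1·1 = 1
E: 1·1 = 1 | 2·0+1·1 = 1
Q: 1·3 = 3 | 2·1+1·1 = 3
R: 1·4 = 4 | 2·0+1·4 = 4
gcd(1,2,1) = 1

Coefficients: [1, 2, 1]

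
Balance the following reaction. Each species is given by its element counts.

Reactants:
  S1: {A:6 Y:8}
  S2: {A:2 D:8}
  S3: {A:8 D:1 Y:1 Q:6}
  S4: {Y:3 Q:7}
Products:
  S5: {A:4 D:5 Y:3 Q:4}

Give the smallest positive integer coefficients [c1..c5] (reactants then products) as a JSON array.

A: 1·6+3·2+1·8+2·0 = 20 | 5·4 = 20
D: 1·0+3·8+1·1+2·0 = 25 | 5·5 = 25
Y: 1·8+3·0+1·1+2·3 = 15 | 5·3 = 15
Q: 1·0+3·0+1·6+2·7 = 20 | 5·4 = 20
gcd(1,3,1,2,5) = 1

Coefficients: [1, 3, 1, 2, 5]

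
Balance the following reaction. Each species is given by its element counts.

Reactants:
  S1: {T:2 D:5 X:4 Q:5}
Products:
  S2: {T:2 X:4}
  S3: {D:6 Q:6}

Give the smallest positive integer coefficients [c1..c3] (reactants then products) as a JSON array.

T: 6·2 = 12 | 6·2+5·0 = 12
D: 6·5 = 30 | 6·0+5·6 = 30
X: 6·4 = 24 | 6·4+5·0 = 24
Q: 6·5 = 30 | 6·0+5·6 = 30
gcd(6,6,5) = 1

Coefficients: [6, 6, 5]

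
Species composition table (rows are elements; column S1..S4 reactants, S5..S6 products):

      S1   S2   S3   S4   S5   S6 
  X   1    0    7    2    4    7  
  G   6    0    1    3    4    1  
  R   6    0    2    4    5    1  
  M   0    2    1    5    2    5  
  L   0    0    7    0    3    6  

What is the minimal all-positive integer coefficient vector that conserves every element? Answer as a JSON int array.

Coefficients: [2, 1, 3, 2, 5, 1]

X: 2·1+1·0+3·7+2·2 = 27 | 5·4+1·7 = 27
G: 2·6+1·0+3·1+2·3 = 21 | 5·4+1·1 = 21
R: 2·6+1·0+3·2+2·4 = 26 | 5·5+1·1 = 26
M: 2·0+1·2+3·1+2·5 = 15 | 5·2+1·5 = 15
L: 2·0+1·0+3·7+2·0 = 21 | 5·3+1·6 = 21
gcd(2,1,3,2,5,1) = 1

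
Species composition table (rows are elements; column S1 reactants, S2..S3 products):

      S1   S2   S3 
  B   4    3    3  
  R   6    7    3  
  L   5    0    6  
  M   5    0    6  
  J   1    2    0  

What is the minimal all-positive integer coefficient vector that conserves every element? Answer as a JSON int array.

Coefficients: [6, 3, 5]

B: 6·4 = 24 | 3·3+5·3 = 24
R: 6·6 = 36 | 3·7+5·3 = 36
L: 6·5 = 30 | 3·0+5·6 = 30
M: 6·5 = 30 | 3·0+5·6 = 30
J: 6·1 = 6 | 3·2+5·0 = 6
gcd(6,3,5) = 1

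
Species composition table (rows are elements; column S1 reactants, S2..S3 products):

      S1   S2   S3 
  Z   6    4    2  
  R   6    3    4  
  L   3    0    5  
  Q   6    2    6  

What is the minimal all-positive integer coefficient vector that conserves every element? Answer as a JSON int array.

Z: 5·6 = 30 | 6·4+3·2 = 30
R: 5·6 = 30 | 6·3+3·4 = 30
L: 5·3 = 15 | 6·0+3·5 = 15
Q: 5·6 = 30 | 6·2+3·6 = 30
gcd(5,6,3) = 1

Coefficients: [5, 6, 3]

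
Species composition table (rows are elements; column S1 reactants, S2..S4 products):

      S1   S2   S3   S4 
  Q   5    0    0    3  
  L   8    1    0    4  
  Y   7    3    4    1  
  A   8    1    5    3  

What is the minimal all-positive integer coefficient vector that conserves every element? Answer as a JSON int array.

Coefficients: [3, 4, 1, 5]

Q: 3·5 = 15 | 4·0+1·0+5·3 = 15
L: 3·8 = 24 | 4·1+1·0+5·4 = 24
Y: 3·7 = 21 | 4·3+1·4+5·1 = 21
A: 3·8 = 24 | 4·1+1·5+5·3 = 24
gcd(3,4,1,5) = 1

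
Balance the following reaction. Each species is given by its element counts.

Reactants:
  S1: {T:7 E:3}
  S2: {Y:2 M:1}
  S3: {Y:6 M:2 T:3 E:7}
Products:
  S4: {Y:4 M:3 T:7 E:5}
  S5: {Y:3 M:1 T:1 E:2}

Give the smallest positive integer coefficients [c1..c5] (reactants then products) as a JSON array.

Coefficients: [1, 5, 2, 1, 6]

Y: 1·0+5·2+2·6 = 22 | 1·4+6·3 = 22
M: 1·0+5·1+2·2 = 9 | 1·3+6·1 = 9
T: 1·7+5·0+2·3 = 13 | 1·7+6·1 = 13
E: 1·3+5·0+2·7 = 17 | 1·5+6·2 = 17
gcd(1,5,2,1,6) = 1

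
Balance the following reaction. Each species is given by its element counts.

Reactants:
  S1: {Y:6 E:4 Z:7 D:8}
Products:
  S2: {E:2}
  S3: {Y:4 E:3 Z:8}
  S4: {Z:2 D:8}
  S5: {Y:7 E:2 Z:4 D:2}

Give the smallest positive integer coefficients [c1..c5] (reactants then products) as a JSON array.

Coefficients: [6, 5, 2, 5, 4]

Y: 6·6 = 36 | 5·0+2·4+5·0+4·7 = 36
E: 6·4 = 24 | 5·2+2·3+5·0+4·2 = 24
Z: 6·7 = 42 | 5·0+2·8+5·2+4·4 = 42
D: 6·8 = 48 | 5·0+2·0+5·8+4·2 = 48
gcd(6,5,2,5,4) = 1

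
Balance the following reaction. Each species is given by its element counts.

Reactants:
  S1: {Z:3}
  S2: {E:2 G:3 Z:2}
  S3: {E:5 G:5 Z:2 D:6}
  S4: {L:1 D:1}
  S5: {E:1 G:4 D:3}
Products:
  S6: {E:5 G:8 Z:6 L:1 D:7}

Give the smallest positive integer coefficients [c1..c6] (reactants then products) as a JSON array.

Coefficients: [6, 3, 3, 5, 4, 5]

E: 6·0+3·2+3·5+5·0+4·1 = 25 | 5·5 = 25
G: 6·0+3·3+3·5+5·0+4·4 = 40 | 5·8 = 40
Z: 6·3+3·2+3·2+5·0+4·0 = 30 | 5·6 = 30
L: 6·0+3·0+3·0+5·1+4·0 = 5 | 5·1 = 5
D: 6·0+3·0+3·6+5·1+4·3 = 35 | 5·7 = 35
gcd(6,3,3,5,4,5) = 1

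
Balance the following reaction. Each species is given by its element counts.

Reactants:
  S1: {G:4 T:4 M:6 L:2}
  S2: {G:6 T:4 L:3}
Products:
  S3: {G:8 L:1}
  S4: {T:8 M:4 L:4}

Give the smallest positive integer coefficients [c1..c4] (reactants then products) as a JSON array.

Coefficients: [2, 4, 4, 3]

G: 2·4+4·6 = 32 | 4·8+3·0 = 32
T: 2·4+4·4 = 24 | 4·0+3·8 = 24
M: 2·6+4·0 = 12 | 4·0+3·4 = 12
L: 2·2+4·3 = 16 | 4·1+3·4 = 16
gcd(2,4,4,3) = 1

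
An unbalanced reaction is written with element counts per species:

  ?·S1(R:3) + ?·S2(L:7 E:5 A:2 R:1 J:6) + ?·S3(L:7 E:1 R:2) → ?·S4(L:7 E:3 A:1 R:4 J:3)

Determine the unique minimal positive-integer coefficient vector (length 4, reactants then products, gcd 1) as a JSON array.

L: 5·0+3·7+3·7 = 42 | 6·7 = 42
E: 5·0+3·5+3·1 = 18 | 6·3 = 18
A: 5·0+3·2+3·0 = 6 | 6·1 = 6
R: 5·3+3·1+3·2 = 24 | 6·4 = 24
J: 5·0+3·6+3·0 = 18 | 6·3 = 18
gcd(5,3,3,6) = 1

Coefficients: [5, 3, 3, 6]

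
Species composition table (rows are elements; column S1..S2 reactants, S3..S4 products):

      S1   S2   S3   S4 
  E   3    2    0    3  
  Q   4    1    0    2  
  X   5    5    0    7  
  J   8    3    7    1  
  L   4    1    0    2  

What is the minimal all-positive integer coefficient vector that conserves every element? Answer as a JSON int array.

Coefficients: [1, 6, 3, 5]

E: 1·3+6·2 = 15 | 3·0+5·3 = 15
Q: 1·4+6·1 = 10 | 3·0+5·2 = 10
X: 1·5+6·5 = 35 | 3·0+5·7 = 35
J: 1·8+6·3 = 26 | 3·7+5·1 = 26
L: 1·4+6·1 = 10 | 3·0+5·2 = 10
gcd(1,6,3,5) = 1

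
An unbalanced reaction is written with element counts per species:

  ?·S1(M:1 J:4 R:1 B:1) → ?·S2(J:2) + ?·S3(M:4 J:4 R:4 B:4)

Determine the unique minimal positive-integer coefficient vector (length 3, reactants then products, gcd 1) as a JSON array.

Coefficients: [4, 6, 1]

M: 4·1 = 4 | 6·0+1·4 = 4
J: 4·4 = 16 | 6·2+1·4 = 16
R: 4·1 = 4 | 6·0+1·4 = 4
B: 4·1 = 4 | 6·0+1·4 = 4
gcd(4,6,1) = 1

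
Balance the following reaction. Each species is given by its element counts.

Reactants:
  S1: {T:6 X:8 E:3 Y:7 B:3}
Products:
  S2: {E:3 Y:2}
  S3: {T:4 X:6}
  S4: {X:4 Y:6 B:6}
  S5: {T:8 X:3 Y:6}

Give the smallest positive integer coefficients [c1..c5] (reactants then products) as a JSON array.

T: 6·6 = 36 | 6·0+5·4+3·0+2·8 = 36
X: 6·8 = 48 | 6·0+5·6+3·4+2·3 = 48
E: 6·3 = 18 | 6·3+5·0+3·0+2·0 = 18
Y: 6·7 = 42 | 6·2+5·0+3·6+2·6 = 42
B: 6·3 = 18 | 6·0+5·0+3·6+2·0 = 18
gcd(6,6,5,3,2) = 1

Coefficients: [6, 6, 5, 3, 2]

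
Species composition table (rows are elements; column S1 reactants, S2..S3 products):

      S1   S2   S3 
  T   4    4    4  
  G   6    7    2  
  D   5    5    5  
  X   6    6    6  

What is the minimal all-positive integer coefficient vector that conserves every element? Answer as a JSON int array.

T: 5·4 = 20 | 4·4+1·4 = 20
G: 5·6 = 30 | 4·7+1·2 = 30
D: 5·5 = 25 | 4·5+1·5 = 25
X: 5·6 = 30 | 4·6+1·6 = 30
gcd(5,4,1) = 1

Coefficients: [5, 4, 1]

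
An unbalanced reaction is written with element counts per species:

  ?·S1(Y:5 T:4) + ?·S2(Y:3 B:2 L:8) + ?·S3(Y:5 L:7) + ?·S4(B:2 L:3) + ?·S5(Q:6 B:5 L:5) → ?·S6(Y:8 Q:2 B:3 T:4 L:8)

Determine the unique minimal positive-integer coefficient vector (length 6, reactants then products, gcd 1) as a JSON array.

Y: 6·5+1·3+3·5+3·0+2·0 = 48 | 6·8 = 48
Q: 6·0+1·0+3·0+3·0+2·6 = 12 | 6·2 = 12
B: 6·0+1·2+3·0+3·2+2·5 = 18 | 6·3 = 18
T: 6·4+1·0+3·0+3·0+2·0 = 24 | 6·4 = 24
L: 6·0+1·8+3·7+3·3+2·5 = 48 | 6·8 = 48
gcd(6,1,3,3,2,6) = 1

Coefficients: [6, 1, 3, 3, 2, 6]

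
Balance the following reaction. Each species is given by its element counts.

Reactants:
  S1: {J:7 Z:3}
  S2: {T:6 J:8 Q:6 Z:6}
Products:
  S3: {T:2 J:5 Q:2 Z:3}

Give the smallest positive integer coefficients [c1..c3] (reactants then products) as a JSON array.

Coefficients: [1, 1, 3]

T: 1·0+1·6 = 6 | 3·2 = 6
J: 1·7+1·8 = 15 | 3·5 = 15
Q: 1·0+1·6 = 6 | 3·2 = 6
Z: 1·3+1·6 = 9 | 3·3 = 9
gcd(1,1,3) = 1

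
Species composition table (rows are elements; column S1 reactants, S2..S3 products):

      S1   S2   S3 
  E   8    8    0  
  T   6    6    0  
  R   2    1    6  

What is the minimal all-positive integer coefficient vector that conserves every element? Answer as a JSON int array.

E: 6·8 = 48 | 6·8+1·0 = 48
T: 6·6 = 36 | 6·6+1·0 = 36
R: 6·2 = 12 | 6·1+1·6 = 12
gcd(6,6,1) = 1

Coefficients: [6, 6, 1]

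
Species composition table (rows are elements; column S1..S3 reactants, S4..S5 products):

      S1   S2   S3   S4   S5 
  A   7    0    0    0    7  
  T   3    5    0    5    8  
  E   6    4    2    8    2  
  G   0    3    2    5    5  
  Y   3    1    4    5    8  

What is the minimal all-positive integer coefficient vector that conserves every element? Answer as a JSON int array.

A: 1·7+6·0+6·0 = 7 | 5·0+1·7 = 7
T: 1·3+6·5+6·0 = 33 | 5·5+1·8 = 33
E: 1·6+6·4+6·2 = 42 | 5·8+1·2 = 42
G: 1·0+6·3+6·2 = 30 | 5·5+1·5 = 30
Y: 1·3+6·1+6·4 = 33 | 5·5+1·8 = 33
gcd(1,6,6,5,1) = 1

Coefficients: [1, 6, 6, 5, 1]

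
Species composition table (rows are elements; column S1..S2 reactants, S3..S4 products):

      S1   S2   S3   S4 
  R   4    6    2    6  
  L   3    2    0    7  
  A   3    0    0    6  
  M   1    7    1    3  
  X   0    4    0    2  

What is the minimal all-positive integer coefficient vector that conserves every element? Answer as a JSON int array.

R: 4·4+1·6 = 22 | 5·2+2·6 = 22
L: 4·3+1·2 = 14 | 5·0+2·7 = 14
A: 4·3+1·0 = 12 | 5·0+2·6 = 12
M: 4·1+1·7 = 11 | 5·1+2·3 = 11
X: 4·0+1·4 = 4 | 5·0+2·2 = 4
gcd(4,1,5,2) = 1

Coefficients: [4, 1, 5, 2]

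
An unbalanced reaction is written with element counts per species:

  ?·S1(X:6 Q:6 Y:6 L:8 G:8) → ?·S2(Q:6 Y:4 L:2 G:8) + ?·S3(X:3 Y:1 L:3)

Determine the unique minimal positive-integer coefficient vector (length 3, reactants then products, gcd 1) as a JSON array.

Coefficients: [1, 1, 2]

X: 1·6 = 6 | 1·0+2·3 = 6
Q: 1·6 = 6 | 1·6+2·0 = 6
Y: 1·6 = 6 | 1·4+2·1 = 6
L: 1·8 = 8 | 1·2+2·3 = 8
G: 1·8 = 8 | 1·8+2·0 = 8
gcd(1,1,2) = 1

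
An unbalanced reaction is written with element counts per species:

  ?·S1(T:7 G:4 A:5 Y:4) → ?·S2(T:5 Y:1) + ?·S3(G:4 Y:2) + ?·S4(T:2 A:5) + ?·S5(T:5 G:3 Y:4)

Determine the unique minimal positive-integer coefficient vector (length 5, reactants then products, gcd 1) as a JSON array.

Coefficients: [6, 2, 3, 6, 4]

T: 6·7 = 42 | 2·5+3·0+6·2+4·5 = 42
G: 6·4 = 24 | 2·0+3·4+6·0+4·3 = 24
A: 6·5 = 30 | 2·0+3·0+6·5+4·0 = 30
Y: 6·4 = 24 | 2·1+3·2+6·0+4·4 = 24
gcd(6,2,3,6,4) = 1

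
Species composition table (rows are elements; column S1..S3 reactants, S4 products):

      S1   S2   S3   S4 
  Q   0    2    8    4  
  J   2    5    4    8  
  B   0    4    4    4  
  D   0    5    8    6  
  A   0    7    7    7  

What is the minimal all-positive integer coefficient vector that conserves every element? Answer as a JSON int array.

Coefficients: [5, 2, 1, 3]

Q: 5·0+2·2+1·8 = 12 | 3·4 = 12
J: 5·2+2·5+1·4 = 24 | 3·8 = 24
B: 5·0+2·4+1·4 = 12 | 3·4 = 12
D: 5·0+2·5+1·8 = 18 | 3·6 = 18
A: 5·0+2·7+1·7 = 21 | 3·7 = 21
gcd(5,2,1,3) = 1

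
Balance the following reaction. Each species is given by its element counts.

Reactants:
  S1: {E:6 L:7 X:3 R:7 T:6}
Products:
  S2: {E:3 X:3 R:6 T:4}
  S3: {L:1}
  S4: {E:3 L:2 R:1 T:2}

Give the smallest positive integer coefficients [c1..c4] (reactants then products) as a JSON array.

Coefficients: [1, 1, 5, 1]

E: 1·6 = 6 | 1·3+5·0+1·3 = 6
L: 1·7 = 7 | 1·0+5·1+1·2 = 7
X: 1·3 = 3 | 1·3+5·0+1·0 = 3
R: 1·7 = 7 | 1·6+5·0+1·1 = 7
T: 1·6 = 6 | 1·4+5·0+1·2 = 6
gcd(1,1,5,1) = 1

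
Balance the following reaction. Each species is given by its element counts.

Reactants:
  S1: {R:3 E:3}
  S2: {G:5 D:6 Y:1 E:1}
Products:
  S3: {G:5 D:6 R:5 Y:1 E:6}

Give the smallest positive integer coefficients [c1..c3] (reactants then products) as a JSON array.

G: 5·0+3·5 = 15 | 3·5 = 15
D: 5·0+3·6 = 18 | 3·6 = 18
R: 5·3+3·0 = 15 | 3·5 = 15
Y: 5·0+3·1 = 3 | 3·1 = 3
E: 5·3+3·1 = 18 | 3·6 = 18
gcd(5,3,3) = 1

Coefficients: [5, 3, 3]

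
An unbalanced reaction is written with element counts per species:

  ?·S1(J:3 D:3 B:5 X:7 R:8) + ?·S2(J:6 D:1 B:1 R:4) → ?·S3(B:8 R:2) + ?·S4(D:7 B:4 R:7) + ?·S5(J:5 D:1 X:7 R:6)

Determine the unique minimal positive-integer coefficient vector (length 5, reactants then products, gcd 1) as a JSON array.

Coefficients: [6, 2, 3, 2, 6]

J: 6·3+2·6 = 30 | 3·0+2·0+6·5 = 30
D: 6·3+2·1 = 20 | 3·0+2·7+6·1 = 20
B: 6·5+2·1 = 32 | 3·8+2·4+6·0 = 32
X: 6·7+2·0 = 42 | 3·0+2·0+6·7 = 42
R: 6·8+2·4 = 56 | 3·2+2·7+6·6 = 56
gcd(6,2,3,2,6) = 1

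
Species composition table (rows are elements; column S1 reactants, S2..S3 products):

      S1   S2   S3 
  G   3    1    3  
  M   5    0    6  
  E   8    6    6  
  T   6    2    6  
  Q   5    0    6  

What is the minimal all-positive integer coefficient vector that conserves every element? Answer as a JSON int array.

G: 6·3 = 18 | 3·1+5·3 = 18
M: 6·5 = 30 | 3·0+5·6 = 30
E: 6·8 = 48 | 3·6+5·6 = 48
T: 6·6 = 36 | 3·2+5·6 = 36
Q: 6·5 = 30 | 3·0+5·6 = 30
gcd(6,3,5) = 1

Coefficients: [6, 3, 5]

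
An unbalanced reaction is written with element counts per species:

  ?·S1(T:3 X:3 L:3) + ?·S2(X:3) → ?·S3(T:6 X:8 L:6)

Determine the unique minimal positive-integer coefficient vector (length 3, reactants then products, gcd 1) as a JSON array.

Coefficients: [6, 2, 3]

T: 6·3+2·0 = 18 | 3·6 = 18
X: 6·3+2·3 = 24 | 3·8 = 24
L: 6·3+2·0 = 18 | 3·6 = 18
gcd(6,2,3) = 1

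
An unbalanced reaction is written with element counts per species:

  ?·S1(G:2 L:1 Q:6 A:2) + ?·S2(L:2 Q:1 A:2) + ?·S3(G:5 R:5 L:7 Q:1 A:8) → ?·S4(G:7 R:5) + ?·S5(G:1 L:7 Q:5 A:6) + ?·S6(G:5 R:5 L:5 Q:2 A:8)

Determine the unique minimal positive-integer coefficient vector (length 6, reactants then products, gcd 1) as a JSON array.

G: 3·2+5·0+5·5 = 31 | 1·7+4·1+4·5 = 31
R: 3·0+5·0+5·5 = 25 | 1·5+4·0+4·5 = 25
L: 3·1+5·2+5·7 = 48 | 1·0+4·7+4·5 = 48
Q: 3·6+5·1+5·1 = 28 | 1·0+4·5+4·2 = 28
A: 3·2+5·2+5·8 = 56 | 1·0+4·6+4·8 = 56
gcd(3,5,5,1,4,4) = 1

Coefficients: [3, 5, 5, 1, 4, 4]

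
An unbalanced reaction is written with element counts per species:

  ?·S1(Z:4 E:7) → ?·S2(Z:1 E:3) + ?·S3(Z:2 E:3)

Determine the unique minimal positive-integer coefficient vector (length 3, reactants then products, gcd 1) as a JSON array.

Coefficients: [3, 2, 5]

Z: 3·4 = 12 | 2·1+5·2 = 12
E: 3·7 = 21 | 2·3+5·3 = 21
gcd(3,2,5) = 1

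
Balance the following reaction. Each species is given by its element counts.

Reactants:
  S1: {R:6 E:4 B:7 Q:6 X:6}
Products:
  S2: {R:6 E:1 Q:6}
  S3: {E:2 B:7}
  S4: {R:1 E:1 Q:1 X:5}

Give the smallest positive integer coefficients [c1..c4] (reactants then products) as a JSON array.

R: 5·6 = 30 | 4·6+5·0+6·1 = 30
E: 5·4 = 20 | 4·1+5·2+6·1 = 20
B: 5·7 = 35 | 4·0+5·7+6·0 = 35
Q: 5·6 = 30 | 4·6+5·0+6·1 = 30
X: 5·6 = 30 | 4·0+5·0+6·5 = 30
gcd(5,4,5,6) = 1

Coefficients: [5, 4, 5, 6]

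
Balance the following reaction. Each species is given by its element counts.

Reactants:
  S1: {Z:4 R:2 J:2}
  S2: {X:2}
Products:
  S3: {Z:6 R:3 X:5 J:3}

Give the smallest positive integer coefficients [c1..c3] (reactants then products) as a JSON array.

Z: 3·4+5·0 = 12 | 2·6 = 12
R: 3·2+5·0 = 6 | 2·3 = 6
X: 3·0+5·2 = 10 | 2·5 = 10
J: 3·2+5·0 = 6 | 2·3 = 6
gcd(3,5,2) = 1

Coefficients: [3, 5, 2]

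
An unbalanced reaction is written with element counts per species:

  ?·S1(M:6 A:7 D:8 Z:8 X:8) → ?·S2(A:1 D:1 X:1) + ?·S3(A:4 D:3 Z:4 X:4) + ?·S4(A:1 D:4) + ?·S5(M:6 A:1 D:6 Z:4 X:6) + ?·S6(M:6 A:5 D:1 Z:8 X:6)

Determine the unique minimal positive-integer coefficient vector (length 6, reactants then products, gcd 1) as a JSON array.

Coefficients: [4, 4, 1, 4, 1, 3]

M: 4·6 = 24 | 4·0+1·0+4·0+1·6+3·6 = 24
A: 4·7 = 28 | 4·1+1·4+4·1+1·1+3·5 = 28
D: 4·8 = 32 | 4·1+1·3+4·4+1·6+3·1 = 32
Z: 4·8 = 32 | 4·0+1·4+4·0+1·4+3·8 = 32
X: 4·8 = 32 | 4·1+1·4+4·0+1·6+3·6 = 32
gcd(4,4,1,4,1,3) = 1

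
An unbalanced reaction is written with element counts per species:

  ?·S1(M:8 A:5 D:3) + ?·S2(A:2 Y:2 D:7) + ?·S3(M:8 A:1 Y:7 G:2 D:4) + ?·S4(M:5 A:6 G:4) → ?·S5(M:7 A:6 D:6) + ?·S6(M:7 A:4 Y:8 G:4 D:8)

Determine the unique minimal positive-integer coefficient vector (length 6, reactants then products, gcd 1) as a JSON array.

Coefficients: [2, 6, 4, 3, 4, 5]

M: 2·8+6·0+4·8+3·5 = 63 | 4·7+5·7 = 63
A: 2·5+6·2+4·1+3·6 = 44 | 4·6+5·4 = 44
Y: 2·0+6·2+4·7+3·0 = 40 | 4·0+5·8 = 40
G: 2·0+6·0+4·2+3·4 = 20 | 4·0+5·4 = 20
D: 2·3+6·7+4·4+3·0 = 64 | 4·6+5·8 = 64
gcd(2,6,4,3,4,5) = 1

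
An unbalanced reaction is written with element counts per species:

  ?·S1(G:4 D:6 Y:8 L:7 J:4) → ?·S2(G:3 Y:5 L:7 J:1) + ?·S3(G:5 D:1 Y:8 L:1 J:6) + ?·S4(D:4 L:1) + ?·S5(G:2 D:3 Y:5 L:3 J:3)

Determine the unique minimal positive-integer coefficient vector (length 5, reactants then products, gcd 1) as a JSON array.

G: 6·4 = 24 | 3·3+1·5+5·0+5·2 = 24
D: 6·6 = 36 | 3·0+1·1+5·4+5·3 = 36
Y: 6·8 = 48 | 3·5+1·8+5·0+5·5 = 48
L: 6·7 = 42 | 3·7+1·1+5·1+5·3 = 42
J: 6·4 = 24 | 3·1+1·6+5·0+5·3 = 24
gcd(6,3,1,5,5) = 1

Coefficients: [6, 3, 1, 5, 5]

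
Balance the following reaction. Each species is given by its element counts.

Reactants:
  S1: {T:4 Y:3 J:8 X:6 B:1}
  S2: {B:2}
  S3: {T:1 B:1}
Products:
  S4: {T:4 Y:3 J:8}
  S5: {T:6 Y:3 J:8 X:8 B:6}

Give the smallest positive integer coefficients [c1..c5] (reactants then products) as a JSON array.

Coefficients: [4, 4, 6, 1, 3]

T: 4·4+4·0+6·1 = 22 | 1·4+3·6 = 22
Y: 4·3+4·0+6·0 = 12 | 1·3+3·3 = 12
J: 4·8+4·0+6·0 = 32 | 1·8+3·8 = 32
X: 4·6+4·0+6·0 = 24 | 1·0+3·8 = 24
B: 4·1+4·2+6·1 = 18 | 1·0+3·6 = 18
gcd(4,4,6,1,3) = 1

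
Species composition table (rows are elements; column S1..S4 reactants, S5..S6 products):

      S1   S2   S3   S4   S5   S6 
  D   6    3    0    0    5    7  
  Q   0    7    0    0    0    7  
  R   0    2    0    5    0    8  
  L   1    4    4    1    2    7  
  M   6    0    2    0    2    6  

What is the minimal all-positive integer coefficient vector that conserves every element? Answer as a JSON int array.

Coefficients: [5, 5, 2, 6, 2, 5]

D: 5·6+5·3+2·0+6·0 = 45 | 2·5+5·7 = 45
Q: 5·0+5·7+2·0+6·0 = 35 | 2·0+5·7 = 35
R: 5·0+5·2+2·0+6·5 = 40 | 2·0+5·8 = 40
L: 5·1+5·4+2·4+6·1 = 39 | 2·2+5·7 = 39
M: 5·6+5·0+2·2+6·0 = 34 | 2·2+5·6 = 34
gcd(5,5,2,6,2,5) = 1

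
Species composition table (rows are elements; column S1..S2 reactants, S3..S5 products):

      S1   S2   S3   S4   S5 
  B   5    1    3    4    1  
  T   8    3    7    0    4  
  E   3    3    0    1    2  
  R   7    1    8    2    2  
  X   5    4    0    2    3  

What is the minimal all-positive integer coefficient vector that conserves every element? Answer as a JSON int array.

B: 3·5+1·1 = 16 | 1·3+2·4+5·1 = 16
T: 3·8+1·3 = 27 | 1·7+2·0+5·4 = 27
E: 3·3+1·3 = 12 | 1·0+2·1+5·2 = 12
R: 3·7+1·1 = 22 | 1·8+2·2+5·2 = 22
X: 3·5+1·4 = 19 | 1·0+2·2+5·3 = 19
gcd(3,1,1,2,5) = 1

Coefficients: [3, 1, 1, 2, 5]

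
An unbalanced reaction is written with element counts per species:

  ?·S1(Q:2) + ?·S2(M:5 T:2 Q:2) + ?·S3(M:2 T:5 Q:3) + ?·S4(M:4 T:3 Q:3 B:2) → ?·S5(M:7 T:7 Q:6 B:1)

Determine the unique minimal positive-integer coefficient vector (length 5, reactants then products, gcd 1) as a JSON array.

Coefficients: [2, 4, 5, 3, 6]

M: 2·0+4·5+5·2+3·4 = 42 | 6·7 = 42
T: 2·0+4·2+5·5+3·3 = 42 | 6·7 = 42
Q: 2·2+4·2+5·3+3·3 = 36 | 6·6 = 36
B: 2·0+4·0+5·0+3·2 = 6 | 6·1 = 6
gcd(2,4,5,3,6) = 1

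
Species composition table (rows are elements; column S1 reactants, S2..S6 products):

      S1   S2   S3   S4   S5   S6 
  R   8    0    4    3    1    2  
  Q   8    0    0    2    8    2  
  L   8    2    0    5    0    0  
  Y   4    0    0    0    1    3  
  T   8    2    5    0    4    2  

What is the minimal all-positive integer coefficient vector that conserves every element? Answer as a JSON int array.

R: 5·8 = 40 | 5·0+2·4+6·3+2·1+6·2 = 40
Q: 5·8 = 40 | 5·0+2·0+6·2+2·8+6·2 = 40
L: 5·8 = 40 | 5·2+2·0+6·5+2·0+6·0 = 40
Y: 5·4 = 20 | 5·0+2·0+6·0+2·1+6·3 = 20
T: 5·8 = 40 | 5·2+2·5+6·0+2·4+6·2 = 40
gcd(5,5,2,6,2,6) = 1

Coefficients: [5, 5, 2, 6, 2, 6]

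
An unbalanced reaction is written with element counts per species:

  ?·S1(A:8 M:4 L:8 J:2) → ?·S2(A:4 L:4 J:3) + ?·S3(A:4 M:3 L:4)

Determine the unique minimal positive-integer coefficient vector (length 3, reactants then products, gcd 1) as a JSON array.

Coefficients: [3, 2, 4]

A: 3·8 = 24 | 2·4+4·4 = 24
M: 3·4 = 12 | 2·0+4·3 = 12
L: 3·8 = 24 | 2·4+4·4 = 24
J: 3·2 = 6 | 2·3+4·0 = 6
gcd(3,2,4) = 1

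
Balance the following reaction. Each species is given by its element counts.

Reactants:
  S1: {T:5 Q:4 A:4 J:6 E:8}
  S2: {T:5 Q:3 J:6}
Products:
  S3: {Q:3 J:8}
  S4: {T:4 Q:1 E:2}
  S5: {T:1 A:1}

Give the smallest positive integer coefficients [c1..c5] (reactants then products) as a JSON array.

T: 1·5+3·5 = 20 | 3·0+4·4+4·1 = 20
Q: 1·4+3·3 = 13 | 3·3+4·1+4·0 = 13
A: 1·4+3·0 = 4 | 3·0+4·0+4·1 = 4
J: 1·6+3·6 = 24 | 3·8+4·0+4·0 = 24
E: 1·8+3·0 = 8 | 3·0+4·2+4·0 = 8
gcd(1,3,3,4,4) = 1

Coefficients: [1, 3, 3, 4, 4]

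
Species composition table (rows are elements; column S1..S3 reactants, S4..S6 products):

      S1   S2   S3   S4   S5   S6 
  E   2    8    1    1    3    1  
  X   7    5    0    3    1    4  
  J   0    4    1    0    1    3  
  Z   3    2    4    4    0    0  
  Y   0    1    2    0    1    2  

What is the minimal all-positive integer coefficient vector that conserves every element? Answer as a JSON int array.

E: 2·2+1·8+2·1 = 14 | 4·1+3·3+1·1 = 14
X: 2·7+1·5+2·0 = 19 | 4·3+3·1+1·4 = 19
J: 2·0+1·4+2·1 = 6 | 4·0+3·1+1·3 = 6
Z: 2·3+1·2+2·4 = 16 | 4·4+3·0+1·0 = 16
Y: 2·0+1·1+2·2 = 5 | 4·0+3·1+1·2 = 5
gcd(2,1,2,4,3,1) = 1

Coefficients: [2, 1, 2, 4, 3, 1]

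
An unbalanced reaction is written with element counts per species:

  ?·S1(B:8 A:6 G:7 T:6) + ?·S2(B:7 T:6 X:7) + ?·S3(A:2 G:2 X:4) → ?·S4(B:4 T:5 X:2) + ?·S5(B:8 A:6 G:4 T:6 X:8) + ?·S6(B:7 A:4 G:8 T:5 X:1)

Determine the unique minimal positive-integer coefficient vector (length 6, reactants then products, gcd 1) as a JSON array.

B: 6·8+4·7+5·0 = 76 | 2·4+5·8+4·7 = 76
A: 6·6+4·0+5·2 = 46 | 2·0+5·6+4·4 = 46
G: 6·7+4·0+5·2 = 52 | 2·0+5·4+4·8 = 52
T: 6·6+4·6+5·0 = 60 | 2·5+5·6+4·5 = 60
X: 6·0+4·7+5·4 = 48 | 2·2+5·8+4·1 = 48
gcd(6,4,5,2,5,4) = 1

Coefficients: [6, 4, 5, 2, 5, 4]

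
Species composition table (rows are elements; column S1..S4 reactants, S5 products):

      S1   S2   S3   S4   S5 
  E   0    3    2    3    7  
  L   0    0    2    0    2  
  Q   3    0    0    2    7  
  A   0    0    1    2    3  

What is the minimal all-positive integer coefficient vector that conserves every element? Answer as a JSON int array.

Coefficients: [5, 2, 3, 3, 3]

E: 5·0+2·3+3·2+3·3 = 21 | 3·7 = 21
L: 5·0+2·0+3·2+3·0 = 6 | 3·2 = 6
Q: 5·3+2·0+3·0+3·2 = 21 | 3·7 = 21
A: 5·0+2·0+3·1+3·2 = 9 | 3·3 = 9
gcd(5,2,3,3,3) = 1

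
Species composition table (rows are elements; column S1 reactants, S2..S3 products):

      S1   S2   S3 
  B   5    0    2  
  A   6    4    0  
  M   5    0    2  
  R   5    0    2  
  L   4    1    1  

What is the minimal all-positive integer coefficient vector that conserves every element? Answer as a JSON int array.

Coefficients: [2, 3, 5]

B: 2·5 = 10 | 3·0+5·2 = 10
A: 2·6 = 12 | 3·4+5·0 = 12
M: 2·5 = 10 | 3·0+5·2 = 10
R: 2·5 = 10 | 3·0+5·2 = 10
L: 2·4 = 8 | 3·1+5·1 = 8
gcd(2,3,5) = 1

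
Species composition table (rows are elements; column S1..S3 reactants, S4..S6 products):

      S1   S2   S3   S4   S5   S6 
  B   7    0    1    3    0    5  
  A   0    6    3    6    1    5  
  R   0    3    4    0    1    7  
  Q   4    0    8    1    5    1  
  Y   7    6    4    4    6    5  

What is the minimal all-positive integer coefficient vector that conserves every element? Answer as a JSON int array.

B: 3·7+5·0+3·1 = 24 | 3·3+6·0+3·5 = 24
A: 3·0+5·6+3·3 = 39 | 3·6+6·1+3·5 = 39
R: 3·0+5·3+3·4 = 27 | 3·0+6·1+3·7 = 27
Q: 3·4+5·0+3·8 = 36 | 3·1+6·5+3·1 = 36
Y: 3·7+5·6+3·4 = 63 | 3·4+6·6+3·5 = 63
gcd(3,5,3,3,6,3) = 1

Coefficients: [3, 5, 3, 3, 6, 3]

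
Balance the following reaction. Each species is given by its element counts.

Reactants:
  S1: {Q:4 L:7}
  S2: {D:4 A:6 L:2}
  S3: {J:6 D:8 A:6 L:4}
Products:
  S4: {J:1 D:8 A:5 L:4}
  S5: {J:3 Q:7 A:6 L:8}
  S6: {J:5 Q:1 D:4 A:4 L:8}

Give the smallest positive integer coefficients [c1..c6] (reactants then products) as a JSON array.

Coefficients: [6, 5, 5, 6, 3, 3]

J: 6·0+5·0+5·6 = 30 | 6·1+3·3+3·5 = 30
Q: 6·4+5·0+5·0 = 24 | 6·0+3·7+3·1 = 24
D: 6·0+5·4+5·8 = 60 | 6·8+3·0+3·4 = 60
A: 6·0+5·6+5·6 = 60 | 6·5+3·6+3·4 = 60
L: 6·7+5·2+5·4 = 72 | 6·4+3·8+3·8 = 72
gcd(6,5,5,6,3,3) = 1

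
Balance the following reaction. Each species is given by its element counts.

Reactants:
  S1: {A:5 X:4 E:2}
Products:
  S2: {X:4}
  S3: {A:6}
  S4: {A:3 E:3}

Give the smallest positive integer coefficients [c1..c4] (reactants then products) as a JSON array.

A: 6·5 = 30 | 6·0+3·6+4·3 = 30
X: 6·4 = 24 | 6·4+3·0+4·0 = 24
E: 6·2 = 12 | 6·0+3·0+4·3 = 12
gcd(6,6,3,4) = 1

Coefficients: [6, 6, 3, 4]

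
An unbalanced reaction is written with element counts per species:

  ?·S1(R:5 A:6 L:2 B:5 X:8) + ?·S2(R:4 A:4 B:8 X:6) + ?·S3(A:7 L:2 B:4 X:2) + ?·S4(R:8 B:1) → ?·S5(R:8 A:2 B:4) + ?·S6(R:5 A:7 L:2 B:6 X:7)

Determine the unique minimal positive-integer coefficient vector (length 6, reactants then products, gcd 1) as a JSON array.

Coefficients: [2, 3, 4, 6, 5, 6]

R: 2·5+3·4+4·0+6·8 = 70 | 5·8+6·5 = 70
A: 2·6+3·4+4·7+6·0 = 52 | 5·2+6·7 = 52
L: 2·2+3·0+4·2+6·0 = 12 | 5·0+6·2 = 12
B: 2·5+3·8+4·4+6·1 = 56 | 5·4+6·6 = 56
X: 2·8+3·6+4·2+6·0 = 42 | 5·0+6·7 = 42
gcd(2,3,4,6,5,6) = 1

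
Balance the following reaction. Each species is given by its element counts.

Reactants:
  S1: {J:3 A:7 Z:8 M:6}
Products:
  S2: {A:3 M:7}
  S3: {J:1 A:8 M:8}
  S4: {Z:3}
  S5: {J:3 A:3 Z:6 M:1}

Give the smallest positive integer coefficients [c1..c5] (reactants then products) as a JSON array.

J: 6·3 = 18 | 1·0+3·1+6·0+5·3 = 18
A: 6·7 = 42 | 1·3+3·8+6·0+5·3 = 42
Z: 6·8 = 48 | 1·0+3·0+6·3+5·6 = 48
M: 6·6 = 36 | 1·7+3·8+6·0+5·1 = 36
gcd(6,1,3,6,5) = 1

Coefficients: [6, 1, 3, 6, 5]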